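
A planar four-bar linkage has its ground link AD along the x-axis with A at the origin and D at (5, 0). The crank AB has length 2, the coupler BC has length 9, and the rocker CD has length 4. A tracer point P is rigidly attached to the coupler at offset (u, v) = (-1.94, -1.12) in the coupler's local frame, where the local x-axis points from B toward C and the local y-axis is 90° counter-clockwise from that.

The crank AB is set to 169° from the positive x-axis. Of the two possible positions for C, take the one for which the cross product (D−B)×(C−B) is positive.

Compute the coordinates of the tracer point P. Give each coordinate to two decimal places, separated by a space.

-3.34 -1.38

A=(0,0), D=(5.00,0)
B = A + 2.00·(cos169°, sin169°) = (-1.9633, 0.3816)
|BD| = 6.9737
circle(B,9.00) ∩ circle(D,4.00): a=8.1472, h=3.8240
  candidates: C₊=(6.3810,3.7540) cross=26.667; C₋=(5.9625,-3.8825) cross=-26.667
  mode + wants cross > 0 → take C=(6.3810,3.7540) (cross=26.667)
ex = (C−B)/|BC| = (0.9271,0.3747); ey = (-0.3747,0.9271)
P = B + -1.94·ex + -1.12·ey = (-3.3422,-1.3837)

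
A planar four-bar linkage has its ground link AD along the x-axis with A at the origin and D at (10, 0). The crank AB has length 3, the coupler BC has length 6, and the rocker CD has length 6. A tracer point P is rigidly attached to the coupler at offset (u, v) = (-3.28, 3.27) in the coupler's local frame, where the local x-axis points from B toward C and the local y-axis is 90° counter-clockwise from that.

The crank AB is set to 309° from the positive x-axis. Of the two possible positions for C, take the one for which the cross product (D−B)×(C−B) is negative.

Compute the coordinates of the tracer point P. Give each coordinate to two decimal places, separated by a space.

0.63 2.12

A=(0,0), D=(10.00,0)
B = A + 3.00·(cos309°, sin309°) = (1.8880, -2.3314)
|BD| = 8.4404
circle(B,6.00) ∩ circle(D,6.00): a=4.2202, h=4.2650
  candidates: C₊=(4.7659,2.9333) cross=35.998; C₋=(7.1221,-5.2647) cross=-35.998
  mode - wants cross < 0 → take C=(7.1221,-5.2647) (cross=-35.998)
ex = (C−B)/|BC| = (0.8723,-0.4889); ey = (0.4889,0.8723)
P = B + -3.28·ex + 3.27·ey = (0.6253,2.1247)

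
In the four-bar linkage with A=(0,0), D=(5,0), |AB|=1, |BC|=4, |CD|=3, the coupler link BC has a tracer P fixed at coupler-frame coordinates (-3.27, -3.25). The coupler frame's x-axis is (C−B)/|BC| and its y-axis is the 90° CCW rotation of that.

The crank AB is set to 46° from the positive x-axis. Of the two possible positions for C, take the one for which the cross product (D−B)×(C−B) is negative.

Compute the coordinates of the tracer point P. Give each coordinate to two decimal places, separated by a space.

-3.89 1.23

A=(0,0), D=(5.00,0)
B = A + 1.00·(cos46°, sin46°) = (0.6947, 0.7193)
|BD| = 4.3650
circle(B,4.00) ∩ circle(D,3.00): a=2.9843, h=2.6634
  candidates: C₊=(4.0771,2.8545) cross=11.626; C₋=(3.1993,-2.3995) cross=-11.626
  mode - wants cross < 0 → take C=(3.1993,-2.3995) (cross=-11.626)
ex = (C−B)/|BC| = (0.6262,-0.7797); ey = (0.7797,0.6262)
P = B + -3.27·ex + -3.25·ey = (-3.8869,1.2340)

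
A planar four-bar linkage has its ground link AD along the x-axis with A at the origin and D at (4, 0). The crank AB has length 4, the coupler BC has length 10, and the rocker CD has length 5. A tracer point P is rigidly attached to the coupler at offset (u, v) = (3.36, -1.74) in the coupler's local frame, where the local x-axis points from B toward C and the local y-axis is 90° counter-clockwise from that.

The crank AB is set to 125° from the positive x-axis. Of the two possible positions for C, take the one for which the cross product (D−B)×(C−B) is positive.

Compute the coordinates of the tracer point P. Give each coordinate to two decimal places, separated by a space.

1.08 1.56

A=(0,0), D=(4.00,0)
B = A + 4.00·(cos125°, sin125°) = (-2.2943, 3.2766)
|BD| = 7.0961
circle(B,10.00) ∩ circle(D,5.00): a=8.8326, h=4.6887
  candidates: C₊=(7.7054,3.3571) cross=33.272; C₋=(3.3753,-4.9608) cross=-33.272
  mode + wants cross > 0 → take C=(7.7054,3.3571) (cross=33.272)
ex = (C−B)/|BC| = (1.0000,0.0081); ey = (-0.0081,1.0000)
P = B + 3.36·ex + -1.74·ey = (1.0796,1.5637)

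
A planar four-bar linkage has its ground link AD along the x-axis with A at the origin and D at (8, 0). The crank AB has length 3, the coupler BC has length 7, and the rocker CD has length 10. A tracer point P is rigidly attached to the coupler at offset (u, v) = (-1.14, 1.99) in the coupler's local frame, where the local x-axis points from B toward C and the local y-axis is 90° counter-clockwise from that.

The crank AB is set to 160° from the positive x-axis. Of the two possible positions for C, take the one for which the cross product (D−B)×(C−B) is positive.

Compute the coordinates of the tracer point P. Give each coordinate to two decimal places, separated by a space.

A=(0,0), D=(8.00,0)
B = A + 3.00·(cos160°, sin160°) = (-2.8191, 1.0261)
|BD| = 10.8676
circle(B,7.00) ∩ circle(D,10.00): a=3.0874, h=6.2824
  candidates: C₊=(0.8477,6.9889) cross=68.274; C₋=(-0.3386,-5.5197) cross=-68.274
  mode + wants cross > 0 → take C=(0.8477,6.9889) (cross=68.274)
ex = (C−B)/|BC| = (0.5238,0.8518); ey = (-0.8518,0.5238)
P = B + -1.14·ex + 1.99·ey = (-5.1114,1.0974)

-5.11 1.10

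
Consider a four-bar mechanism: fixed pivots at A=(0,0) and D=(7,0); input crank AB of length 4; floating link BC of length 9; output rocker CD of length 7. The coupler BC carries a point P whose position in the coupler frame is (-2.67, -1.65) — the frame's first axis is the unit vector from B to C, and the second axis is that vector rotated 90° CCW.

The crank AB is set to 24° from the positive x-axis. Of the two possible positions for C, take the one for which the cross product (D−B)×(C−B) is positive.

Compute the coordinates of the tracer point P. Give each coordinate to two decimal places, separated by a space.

1.75 -0.87

A=(0,0), D=(7.00,0)
B = A + 4.00·(cos24°, sin24°) = (3.6542, 1.6269)
|BD| = 3.7204
circle(B,9.00) ∩ circle(D,7.00): a=6.1608, h=6.5608
  candidates: C₊=(12.0638,4.8331) cross=24.409; C₋=(6.3256,-6.9674) cross=-24.409
  mode + wants cross > 0 → take C=(12.0638,4.8331) (cross=24.409)
ex = (C−B)/|BC| = (0.9344,0.3562); ey = (-0.3562,0.9344)
P = B + -2.67·ex + -1.65·ey = (1.7471,-0.8660)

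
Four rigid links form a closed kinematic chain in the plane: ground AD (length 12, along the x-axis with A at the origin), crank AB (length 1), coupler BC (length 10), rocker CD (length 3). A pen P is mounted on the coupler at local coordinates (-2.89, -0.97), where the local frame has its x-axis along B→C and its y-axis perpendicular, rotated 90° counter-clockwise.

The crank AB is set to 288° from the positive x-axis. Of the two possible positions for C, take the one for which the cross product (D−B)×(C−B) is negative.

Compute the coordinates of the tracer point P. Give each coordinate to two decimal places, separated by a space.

-2.69 -1.49

A=(0,0), D=(12.00,0)
B = A + 1.00·(cos288°, sin288°) = (0.3090, -0.9511)
|BD| = 11.7296
circle(B,10.00) ∩ circle(D,3.00): a=9.7439, h=2.2488
  candidates: C₊=(9.8385,2.0803) cross=26.377; C₋=(10.2031,-2.4024) cross=-26.377
  mode - wants cross < 0 → take C=(10.2031,-2.4024) (cross=-26.377)
ex = (C−B)/|BC| = (0.9894,-0.1451); ey = (0.1451,0.9894)
P = B + -2.89·ex + -0.97·ey = (-2.6912,-1.4914)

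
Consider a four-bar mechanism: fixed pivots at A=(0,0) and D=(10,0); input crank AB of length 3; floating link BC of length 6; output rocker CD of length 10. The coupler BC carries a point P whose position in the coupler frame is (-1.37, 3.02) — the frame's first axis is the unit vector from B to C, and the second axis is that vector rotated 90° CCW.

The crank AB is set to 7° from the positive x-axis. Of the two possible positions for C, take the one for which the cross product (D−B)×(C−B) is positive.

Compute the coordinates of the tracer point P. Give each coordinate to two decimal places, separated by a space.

0.15 -1.36

A=(0,0), D=(10.00,0)
B = A + 3.00·(cos7°, sin7°) = (2.9776, 0.3656)
|BD| = 7.0319
circle(B,6.00) ∩ circle(D,10.00): a=-1.0348, h=5.9101
  candidates: C₊=(2.2515,6.3215) cross=41.559; C₋=(1.6370,-5.4827) cross=-41.559
  mode + wants cross > 0 → take C=(2.2515,6.3215) (cross=41.559)
ex = (C−B)/|BC| = (-0.1210,0.9927); ey = (-0.9927,-0.1210)
P = B + -1.37·ex + 3.02·ey = (0.1456,-1.3598)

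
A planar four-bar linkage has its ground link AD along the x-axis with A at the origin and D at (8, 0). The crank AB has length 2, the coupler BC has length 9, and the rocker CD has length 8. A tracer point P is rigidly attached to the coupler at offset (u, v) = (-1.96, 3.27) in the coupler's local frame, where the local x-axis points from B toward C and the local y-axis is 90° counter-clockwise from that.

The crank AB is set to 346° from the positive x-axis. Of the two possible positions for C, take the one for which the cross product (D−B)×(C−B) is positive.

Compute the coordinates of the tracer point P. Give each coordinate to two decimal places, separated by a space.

A=(0,0), D=(8.00,0)
B = A + 2.00·(cos346°, sin346°) = (1.9406, -0.4838)
|BD| = 6.0787
circle(B,9.00) ∩ circle(D,8.00): a=4.4377, h=7.8299
  candidates: C₊=(5.7410,7.6744) cross=47.595; C₋=(6.9874,-7.9357) cross=-47.595
  mode + wants cross > 0 → take C=(5.7410,7.6744) (cross=47.595)
ex = (C−B)/|BC| = (0.4223,0.9065); ey = (-0.9065,0.4223)
P = B + -1.96·ex + 3.27·ey = (-1.8512,-0.8797)

-1.85 -0.88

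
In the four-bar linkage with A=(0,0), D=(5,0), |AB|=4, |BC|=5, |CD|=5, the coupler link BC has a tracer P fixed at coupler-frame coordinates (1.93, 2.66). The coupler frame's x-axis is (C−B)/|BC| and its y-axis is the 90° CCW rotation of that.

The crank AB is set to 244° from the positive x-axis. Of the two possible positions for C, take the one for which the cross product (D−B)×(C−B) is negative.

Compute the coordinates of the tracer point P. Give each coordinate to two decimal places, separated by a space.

0.69 -1.40

A=(0,0), D=(5.00,0)
B = A + 4.00·(cos244°, sin244°) = (-1.7535, -3.5952)
|BD| = 7.6508
circle(B,5.00) ∩ circle(D,5.00): a=3.8254, h=3.2197
  candidates: C₊=(0.1103,1.0445) cross=24.633; C₋=(3.1362,-4.6396) cross=-24.633
  mode - wants cross < 0 → take C=(3.1362,-4.6396) (cross=-24.633)
ex = (C−B)/|BC| = (0.9779,-0.2089); ey = (0.2089,0.9779)
P = B + 1.93·ex + 2.66·ey = (0.6896,-1.3970)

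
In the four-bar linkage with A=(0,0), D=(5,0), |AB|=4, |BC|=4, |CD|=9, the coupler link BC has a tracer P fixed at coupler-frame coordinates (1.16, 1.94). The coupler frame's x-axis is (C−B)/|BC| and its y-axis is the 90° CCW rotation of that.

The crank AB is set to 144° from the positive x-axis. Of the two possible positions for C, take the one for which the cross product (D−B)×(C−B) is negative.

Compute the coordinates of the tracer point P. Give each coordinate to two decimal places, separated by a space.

-1.50 0.90

A=(0,0), D=(5.00,0)
B = A + 4.00·(cos144°, sin144°) = (-3.2361, 2.3511)
|BD| = 8.5651
circle(B,4.00) ∩ circle(D,9.00): a=0.4881, h=3.9701
  candidates: C₊=(-1.6769,6.0348) cross=34.004; C₋=(-3.8566,-1.6004) cross=-34.004
  mode - wants cross < 0 → take C=(-3.8566,-1.6004) (cross=-34.004)
ex = (C−B)/|BC| = (-0.1551,-0.9879); ey = (0.9879,-0.1551)
P = B + 1.16·ex + 1.94·ey = (-1.4995,0.9042)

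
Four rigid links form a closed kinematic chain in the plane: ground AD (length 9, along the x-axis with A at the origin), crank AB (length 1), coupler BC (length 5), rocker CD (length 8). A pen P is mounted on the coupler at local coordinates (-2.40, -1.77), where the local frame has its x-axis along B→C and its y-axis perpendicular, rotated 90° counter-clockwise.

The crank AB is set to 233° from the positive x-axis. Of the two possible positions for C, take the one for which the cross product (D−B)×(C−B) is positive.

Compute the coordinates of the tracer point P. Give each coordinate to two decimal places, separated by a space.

-0.23 -3.76

A=(0,0), D=(9.00,0)
B = A + 1.00·(cos233°, sin233°) = (-0.6018, -0.7986)
|BD| = 9.6350
circle(B,5.00) ∩ circle(D,8.00): a=2.7936, h=4.1468
  candidates: C₊=(1.8385,3.5654) cross=39.954; C₋=(2.5259,-4.6996) cross=-39.954
  mode + wants cross > 0 → take C=(1.8385,3.5654) (cross=39.954)
ex = (C−B)/|BC| = (0.4881,0.8728); ey = (-0.8728,0.4881)
P = B + -2.40·ex + -1.77·ey = (-0.2283,-3.7572)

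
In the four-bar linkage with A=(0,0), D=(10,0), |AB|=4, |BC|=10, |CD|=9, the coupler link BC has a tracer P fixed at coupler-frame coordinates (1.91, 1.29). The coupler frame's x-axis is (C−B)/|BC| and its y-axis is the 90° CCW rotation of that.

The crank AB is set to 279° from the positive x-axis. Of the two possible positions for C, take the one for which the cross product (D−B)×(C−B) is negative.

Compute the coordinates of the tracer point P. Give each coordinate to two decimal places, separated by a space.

A=(0,0), D=(10.00,0)
B = A + 4.00·(cos279°, sin279°) = (0.6257, -3.9508)
|BD| = 10.1728
circle(B,10.00) ∩ circle(D,9.00): a=6.0203, h=7.9848
  candidates: C₊=(3.0724,5.7453) cross=81.227; C₋=(9.2744,-8.9707) cross=-81.227
  mode - wants cross < 0 → take C=(9.2744,-8.9707) (cross=-81.227)
ex = (C−B)/|BC| = (0.8649,-0.5020); ey = (0.5020,0.8649)
P = B + 1.91·ex + 1.29·ey = (2.9252,-3.7939)

2.93 -3.79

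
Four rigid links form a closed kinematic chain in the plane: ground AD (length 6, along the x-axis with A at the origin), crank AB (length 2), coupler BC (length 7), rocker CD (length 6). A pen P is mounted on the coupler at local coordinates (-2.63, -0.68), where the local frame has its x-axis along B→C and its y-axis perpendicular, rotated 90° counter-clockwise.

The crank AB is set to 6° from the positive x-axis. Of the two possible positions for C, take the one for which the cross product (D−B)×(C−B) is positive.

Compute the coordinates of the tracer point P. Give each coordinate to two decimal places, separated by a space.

A=(0,0), D=(6.00,0)
B = A + 2.00·(cos6°, sin6°) = (1.9890, 0.2091)
|BD| = 4.0164
circle(B,7.00) ∩ circle(D,6.00): a=3.6266, h=5.9873
  candidates: C₊=(5.9223,5.9995) cross=24.047; C₋=(5.2990,-5.9589) cross=-24.047
  mode + wants cross > 0 → take C=(5.9223,5.9995) (cross=24.047)
ex = (C−B)/|BC| = (0.5619,0.8272); ey = (-0.8272,0.5619)
P = B + -2.63·ex + -0.68·ey = (1.0737,-2.3486)

1.07 -2.35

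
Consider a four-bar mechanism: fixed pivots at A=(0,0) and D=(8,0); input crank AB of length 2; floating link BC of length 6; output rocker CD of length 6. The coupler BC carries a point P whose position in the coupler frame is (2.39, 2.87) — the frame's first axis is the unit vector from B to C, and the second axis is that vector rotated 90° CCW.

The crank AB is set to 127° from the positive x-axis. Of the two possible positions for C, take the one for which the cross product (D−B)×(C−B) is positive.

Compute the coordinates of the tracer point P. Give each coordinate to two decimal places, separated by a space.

A=(0,0), D=(8.00,0)
B = A + 2.00·(cos127°, sin127°) = (-1.2036, 1.5973)
|BD| = 9.3412
circle(B,6.00) ∩ circle(D,6.00): a=4.6706, h=3.7664
  candidates: C₊=(4.0422,4.5095) cross=35.182; C₋=(2.7542,-2.9123) cross=-35.182
  mode + wants cross > 0 → take C=(4.0422,4.5095) (cross=35.182)
ex = (C−B)/|BC| = (0.8743,0.4854); ey = (-0.4854,0.8743)
P = B + 2.39·ex + 2.87·ey = (-0.5071,5.2666)

-0.51 5.27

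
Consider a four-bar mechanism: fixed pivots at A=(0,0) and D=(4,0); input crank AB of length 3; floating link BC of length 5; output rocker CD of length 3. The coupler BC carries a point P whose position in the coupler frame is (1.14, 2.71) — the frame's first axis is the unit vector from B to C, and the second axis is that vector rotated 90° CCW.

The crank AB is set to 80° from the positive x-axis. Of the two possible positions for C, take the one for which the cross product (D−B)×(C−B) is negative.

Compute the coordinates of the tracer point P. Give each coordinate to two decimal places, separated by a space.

3.42 2.48

A=(0,0), D=(4.00,0)
B = A + 3.00·(cos80°, sin80°) = (0.5209, 2.9544)
|BD| = 4.5643
circle(B,5.00) ∩ circle(D,3.00): a=4.0349, h=2.9529
  candidates: C₊=(5.5079,2.5935) cross=13.478; C₋=(1.6851,-1.9082) cross=-13.478
  mode - wants cross < 0 → take C=(1.6851,-1.9082) (cross=-13.478)
ex = (C−B)/|BC| = (0.2328,-0.9725); ey = (0.9725,0.2328)
P = B + 1.14·ex + 2.71·ey = (3.4219,2.4767)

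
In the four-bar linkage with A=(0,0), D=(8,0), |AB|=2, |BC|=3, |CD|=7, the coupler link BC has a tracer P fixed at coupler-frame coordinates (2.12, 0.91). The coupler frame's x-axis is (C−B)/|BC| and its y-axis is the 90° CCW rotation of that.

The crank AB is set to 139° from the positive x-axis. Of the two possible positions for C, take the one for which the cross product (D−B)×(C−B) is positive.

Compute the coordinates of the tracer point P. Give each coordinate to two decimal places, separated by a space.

A=(0,0), D=(8.00,0)
B = A + 2.00·(cos139°, sin139°) = (-1.5094, 1.3121)
|BD| = 9.5995
circle(B,3.00) ∩ circle(D,7.00): a=2.7163, h=1.2734
  candidates: C₊=(1.3555,2.2023) cross=12.224; C₋=(1.0073,-0.3206) cross=-12.224
  mode + wants cross > 0 → take C=(1.3555,2.2023) (cross=12.224)
ex = (C−B)/|BC| = (0.9550,0.2967); ey = (-0.2967,0.9550)
P = B + 2.12·ex + 0.91·ey = (0.2451,2.8102)

0.25 2.81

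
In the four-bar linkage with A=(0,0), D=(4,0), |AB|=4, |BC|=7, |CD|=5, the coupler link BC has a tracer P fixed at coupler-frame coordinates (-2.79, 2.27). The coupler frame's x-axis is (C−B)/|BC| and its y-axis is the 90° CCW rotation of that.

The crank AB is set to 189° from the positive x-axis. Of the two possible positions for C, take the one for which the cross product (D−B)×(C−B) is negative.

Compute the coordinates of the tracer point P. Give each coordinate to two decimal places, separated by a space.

-5.01 2.81

A=(0,0), D=(4.00,0)
B = A + 4.00·(cos189°, sin189°) = (-3.9508, -0.6257)
|BD| = 7.9753
circle(B,7.00) ∩ circle(D,5.00): a=5.4923, h=4.3399
  candidates: C₊=(1.1841,4.1317) cross=34.612; C₋=(1.8651,-4.5213) cross=-34.612
  mode - wants cross < 0 → take C=(1.8651,-4.5213) (cross=-34.612)
ex = (C−B)/|BC| = (0.8308,-0.5565); ey = (0.5565,0.8308)
P = B + -2.79·ex + 2.27·ey = (-5.0055,2.8129)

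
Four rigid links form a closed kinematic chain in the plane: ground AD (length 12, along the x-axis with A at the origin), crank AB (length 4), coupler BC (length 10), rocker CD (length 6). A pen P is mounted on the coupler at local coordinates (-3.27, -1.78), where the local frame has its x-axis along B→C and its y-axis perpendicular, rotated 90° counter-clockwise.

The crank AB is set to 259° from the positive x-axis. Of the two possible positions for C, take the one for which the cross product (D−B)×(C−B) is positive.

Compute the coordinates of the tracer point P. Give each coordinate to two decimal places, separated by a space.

-2.00 -7.44

A=(0,0), D=(12.00,0)
B = A + 4.00·(cos259°, sin259°) = (-0.7632, -3.9265)
|BD| = 13.3536
circle(B,10.00) ∩ circle(D,6.00): a=9.0731, h=4.2045
  candidates: C₊=(6.6725,2.7600) cross=56.145; C₋=(9.1451,-5.2773) cross=-56.145
  mode + wants cross > 0 → take C=(6.6725,2.7600) (cross=56.145)
ex = (C−B)/|BC| = (0.7436,0.6687); ey = (-0.6687,0.7436)
P = B + -3.27·ex + -1.78·ey = (-2.0045,-7.4366)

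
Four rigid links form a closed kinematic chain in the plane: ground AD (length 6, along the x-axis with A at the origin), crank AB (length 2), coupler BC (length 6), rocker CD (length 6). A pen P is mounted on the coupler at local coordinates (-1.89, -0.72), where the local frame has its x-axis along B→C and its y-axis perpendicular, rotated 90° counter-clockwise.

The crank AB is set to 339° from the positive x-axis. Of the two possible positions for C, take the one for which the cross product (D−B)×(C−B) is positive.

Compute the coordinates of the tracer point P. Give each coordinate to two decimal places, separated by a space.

2.23 -2.71

A=(0,0), D=(6.00,0)
B = A + 2.00·(cos339°, sin339°) = (1.8672, -0.7167)
|BD| = 4.1945
circle(B,6.00) ∩ circle(D,6.00): a=2.0973, h=5.6215
  candidates: C₊=(2.9730,5.1805) cross=23.580; C₋=(4.8942,-5.8972) cross=-23.580
  mode + wants cross > 0 → take C=(2.9730,5.1805) (cross=23.580)
ex = (C−B)/|BC| = (0.1843,0.9829); ey = (-0.9829,0.1843)
P = B + -1.89·ex + -0.72·ey = (2.2265,-2.7071)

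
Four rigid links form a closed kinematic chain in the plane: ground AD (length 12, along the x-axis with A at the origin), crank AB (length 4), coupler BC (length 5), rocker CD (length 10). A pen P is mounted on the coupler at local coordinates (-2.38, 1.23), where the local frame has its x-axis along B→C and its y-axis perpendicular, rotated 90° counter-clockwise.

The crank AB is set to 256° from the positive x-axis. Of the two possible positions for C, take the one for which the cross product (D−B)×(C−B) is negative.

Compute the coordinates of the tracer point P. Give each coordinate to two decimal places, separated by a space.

A=(0,0), D=(12.00,0)
B = A + 4.00·(cos256°, sin256°) = (-0.9677, -3.8812)
|BD| = 13.5360
circle(B,5.00) ∩ circle(D,10.00): a=3.9976, h=3.0031
  candidates: C₊=(2.0010,0.1421) cross=40.651; C₋=(3.7232,-5.6120) cross=-40.651
  mode - wants cross < 0 → take C=(3.7232,-5.6120) (cross=-40.651)
ex = (C−B)/|BC| = (0.9382,-0.3462); ey = (0.3462,0.9382)
P = B + -2.38·ex + 1.23·ey = (-2.7748,-1.9034)

-2.77 -1.90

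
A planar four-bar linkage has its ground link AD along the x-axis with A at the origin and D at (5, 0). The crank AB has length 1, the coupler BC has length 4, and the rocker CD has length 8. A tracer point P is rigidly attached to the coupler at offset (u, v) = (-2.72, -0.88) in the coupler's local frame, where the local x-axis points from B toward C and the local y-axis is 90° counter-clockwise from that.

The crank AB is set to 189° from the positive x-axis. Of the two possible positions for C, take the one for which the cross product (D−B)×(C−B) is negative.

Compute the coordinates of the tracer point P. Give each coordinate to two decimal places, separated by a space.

-1.23 2.69

A=(0,0), D=(5.00,0)
B = A + 1.00·(cos189°, sin189°) = (-0.9877, -0.1564)
|BD| = 5.9897
circle(B,4.00) ∩ circle(D,8.00): a=-1.0120, h=3.8699
  candidates: C₊=(-2.1004,3.6857) cross=23.179; C₋=(-1.8983,-4.0514) cross=-23.179
  mode - wants cross < 0 → take C=(-1.8983,-4.0514) (cross=-23.179)
ex = (C−B)/|BC| = (-0.2276,-0.9737); ey = (0.9737,-0.2276)
P = B + -2.72·ex + -0.88·ey = (-1.2254,2.6925)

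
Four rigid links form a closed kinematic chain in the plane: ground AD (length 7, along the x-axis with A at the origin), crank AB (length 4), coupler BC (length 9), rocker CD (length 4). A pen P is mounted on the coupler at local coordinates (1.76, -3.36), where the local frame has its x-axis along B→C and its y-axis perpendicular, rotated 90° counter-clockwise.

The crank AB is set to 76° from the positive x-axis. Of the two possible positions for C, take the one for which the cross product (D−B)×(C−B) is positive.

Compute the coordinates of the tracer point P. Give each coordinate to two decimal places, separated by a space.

A=(0,0), D=(7.00,0)
B = A + 4.00·(cos76°, sin76°) = (0.9677, 3.8812)
|BD| = 7.1730
circle(B,9.00) ∩ circle(D,4.00): a=8.1174, h=3.8869
  candidates: C₊=(9.8973,2.7578) cross=27.881; C₋=(5.6910,-3.7798) cross=-27.881
  mode + wants cross > 0 → take C=(9.8973,2.7578) (cross=27.881)
ex = (C−B)/|BC| = (0.9922,-0.1248); ey = (0.1248,0.9922)
P = B + 1.76·ex + -3.36·ey = (2.2945,0.3278)

2.29 0.33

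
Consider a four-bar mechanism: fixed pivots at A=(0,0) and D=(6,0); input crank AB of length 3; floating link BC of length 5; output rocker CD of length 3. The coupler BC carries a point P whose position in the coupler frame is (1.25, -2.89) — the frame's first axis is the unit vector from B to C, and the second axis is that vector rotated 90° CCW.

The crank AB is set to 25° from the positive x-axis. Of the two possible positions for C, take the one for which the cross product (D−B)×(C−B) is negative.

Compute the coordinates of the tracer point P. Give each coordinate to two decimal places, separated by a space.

A=(0,0), D=(6.00,0)
B = A + 3.00·(cos25°, sin25°) = (2.7189, 1.2679)
|BD| = 3.5175
circle(B,5.00) ∩ circle(D,3.00): a=4.0331, h=2.9554
  candidates: C₊=(7.5462,2.5709) cross=10.396; C₋=(5.4157,-2.9425) cross=-10.396
  mode - wants cross < 0 → take C=(5.4157,-2.9425) (cross=-10.396)
ex = (C−B)/|BC| = (0.5394,-0.8421); ey = (0.8421,0.5394)
P = B + 1.25·ex + -2.89·ey = (0.9595,-1.3435)

0.96 -1.34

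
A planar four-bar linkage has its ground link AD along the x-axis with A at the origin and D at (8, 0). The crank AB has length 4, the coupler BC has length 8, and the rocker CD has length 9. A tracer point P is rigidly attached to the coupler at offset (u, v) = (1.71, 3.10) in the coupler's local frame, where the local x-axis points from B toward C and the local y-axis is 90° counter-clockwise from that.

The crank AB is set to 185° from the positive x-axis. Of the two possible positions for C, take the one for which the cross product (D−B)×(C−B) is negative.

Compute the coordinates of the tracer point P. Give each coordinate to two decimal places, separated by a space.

-0.55 0.52

A=(0,0), D=(8.00,0)
B = A + 4.00·(cos185°, sin185°) = (-3.9848, -0.3486)
|BD| = 11.9898
circle(B,8.00) ∩ circle(D,9.00): a=5.2860, h=6.0049
  candidates: C₊=(1.1244,5.8074) cross=71.997; C₋=(1.4736,-6.1972) cross=-71.997
  mode - wants cross < 0 → take C=(1.4736,-6.1972) (cross=-71.997)
ex = (C−B)/|BC| = (0.6823,-0.7311); ey = (0.7311,0.6823)
P = B + 1.71·ex + 3.10·ey = (-0.5517,0.5163)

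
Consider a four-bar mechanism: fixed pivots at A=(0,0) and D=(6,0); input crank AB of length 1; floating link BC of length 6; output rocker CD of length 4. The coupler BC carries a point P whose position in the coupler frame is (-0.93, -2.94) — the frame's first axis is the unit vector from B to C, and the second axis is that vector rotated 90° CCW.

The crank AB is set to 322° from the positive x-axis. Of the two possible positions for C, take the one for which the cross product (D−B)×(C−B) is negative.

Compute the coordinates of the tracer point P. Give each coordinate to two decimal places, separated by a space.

-1.64 -2.52

A=(0,0), D=(6.00,0)
B = A + 1.00·(cos322°, sin322°) = (0.7880, -0.6157)
|BD| = 5.2482
circle(B,6.00) ∩ circle(D,4.00): a=4.5295, h=3.9349
  candidates: C₊=(4.8247,3.8234) cross=20.651; C₋=(5.7479,-3.9920) cross=-20.651
  mode - wants cross < 0 → take C=(5.7479,-3.9920) (cross=-20.651)
ex = (C−B)/|BC| = (0.8266,-0.5627); ey = (0.5627,0.8266)
P = B + -0.93·ex + -2.94·ey = (-1.6352,-2.5226)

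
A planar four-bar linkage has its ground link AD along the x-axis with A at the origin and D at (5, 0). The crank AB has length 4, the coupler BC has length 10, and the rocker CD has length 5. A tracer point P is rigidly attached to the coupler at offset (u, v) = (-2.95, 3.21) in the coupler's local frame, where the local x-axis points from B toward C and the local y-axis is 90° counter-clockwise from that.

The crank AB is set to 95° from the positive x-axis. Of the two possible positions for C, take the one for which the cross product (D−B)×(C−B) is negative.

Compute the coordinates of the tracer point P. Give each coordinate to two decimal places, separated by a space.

1.18 8.07

A=(0,0), D=(5.00,0)
B = A + 4.00·(cos95°, sin95°) = (-0.3486, 3.9848)
|BD| = 6.6698
circle(B,10.00) ∩ circle(D,5.00): a=8.9573, h=4.4461
  candidates: C₊=(9.4906,2.1988) cross=29.654; C₋=(4.1781,-4.9320) cross=-29.654
  mode - wants cross < 0 → take C=(4.1781,-4.9320) (cross=-29.654)
ex = (C−B)/|BC| = (0.4527,-0.8917); ey = (0.8917,0.4527)
P = B + -2.95·ex + 3.21·ey = (1.1783,8.0683)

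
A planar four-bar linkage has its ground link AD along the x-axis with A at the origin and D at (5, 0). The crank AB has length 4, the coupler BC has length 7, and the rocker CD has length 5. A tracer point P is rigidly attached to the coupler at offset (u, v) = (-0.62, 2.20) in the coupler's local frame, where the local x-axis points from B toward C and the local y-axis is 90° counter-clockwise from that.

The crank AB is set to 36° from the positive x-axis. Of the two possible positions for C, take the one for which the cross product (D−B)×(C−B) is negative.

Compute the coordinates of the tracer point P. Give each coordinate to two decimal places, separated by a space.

A=(0,0), D=(5.00,0)
B = A + 4.00·(cos36°, sin36°) = (3.2361, 2.3511)
|BD| = 2.9393
circle(B,7.00) ∩ circle(D,5.00): a=5.5523, h=4.2629
  candidates: C₊=(9.9780,0.4681) cross=12.530; C₋=(3.1582,-4.6484) cross=-12.530
  mode - wants cross < 0 → take C=(3.1582,-4.6484) (cross=-12.530)
ex = (C−B)/|BC| = (-0.0111,-0.9999); ey = (0.9999,-0.0111)
P = B + -0.62·ex + 2.20·ey = (5.4428,2.9466)

5.44 2.95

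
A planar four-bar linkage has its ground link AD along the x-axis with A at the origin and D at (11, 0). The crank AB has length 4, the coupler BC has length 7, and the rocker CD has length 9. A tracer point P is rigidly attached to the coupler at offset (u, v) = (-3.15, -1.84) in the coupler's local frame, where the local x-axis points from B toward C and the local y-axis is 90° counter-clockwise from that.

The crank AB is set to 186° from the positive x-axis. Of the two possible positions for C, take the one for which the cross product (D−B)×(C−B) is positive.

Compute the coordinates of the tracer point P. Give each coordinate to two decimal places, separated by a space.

A=(0,0), D=(11.00,0)
B = A + 4.00·(cos186°, sin186°) = (-3.9781, -0.4181)
|BD| = 14.9839
circle(B,7.00) ∩ circle(D,9.00): a=6.4241, h=2.7803
  candidates: C₊=(2.3660,2.5404) cross=41.660; C₋=(2.5211,-3.0181) cross=-41.660
  mode + wants cross > 0 → take C=(2.3660,2.5404) (cross=41.660)
ex = (C−B)/|BC| = (0.9063,0.4226); ey = (-0.4226,0.9063)
P = B + -3.15·ex + -1.84·ey = (-6.0552,-3.4170)

-6.06 -3.42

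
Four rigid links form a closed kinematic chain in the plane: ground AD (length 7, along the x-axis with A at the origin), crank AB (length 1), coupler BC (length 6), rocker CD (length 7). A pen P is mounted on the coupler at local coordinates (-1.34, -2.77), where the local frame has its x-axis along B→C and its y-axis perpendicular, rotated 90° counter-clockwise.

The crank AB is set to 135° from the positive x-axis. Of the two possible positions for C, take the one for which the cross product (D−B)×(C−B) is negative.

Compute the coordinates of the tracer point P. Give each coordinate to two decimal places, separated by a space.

-3.78 0.75

A=(0,0), D=(7.00,0)
B = A + 1.00·(cos135°, sin135°) = (-0.7071, 0.7071)
|BD| = 7.7395
circle(B,6.00) ∩ circle(D,7.00): a=3.0299, h=5.1788
  candidates: C₊=(2.7833,5.5874) cross=40.081; C₋=(1.8370,-4.7268) cross=-40.081
  mode - wants cross < 0 → take C=(1.8370,-4.7268) (cross=-40.081)
ex = (C−B)/|BC| = (0.4240,-0.9057); ey = (0.9057,0.4240)
P = B + -1.34·ex + -2.77·ey = (-3.7840,0.7462)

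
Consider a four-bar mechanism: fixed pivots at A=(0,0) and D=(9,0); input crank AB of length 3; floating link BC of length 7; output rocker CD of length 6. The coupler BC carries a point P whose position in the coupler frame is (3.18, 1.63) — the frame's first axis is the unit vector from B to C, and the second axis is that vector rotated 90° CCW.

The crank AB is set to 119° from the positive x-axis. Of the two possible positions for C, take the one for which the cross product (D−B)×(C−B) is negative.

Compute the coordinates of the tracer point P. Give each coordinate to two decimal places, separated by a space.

1.94 1.52

A=(0,0), D=(9.00,0)
B = A + 3.00·(cos119°, sin119°) = (-1.4544, 2.6239)
|BD| = 10.7787
circle(B,7.00) ∩ circle(D,6.00): a=5.9924, h=3.6182
  candidates: C₊=(5.2385,4.6745) cross=38.999; C₋=(3.4769,-2.3442) cross=-38.999
  mode - wants cross < 0 → take C=(3.4769,-2.3442) (cross=-38.999)
ex = (C−B)/|BC| = (0.7045,-0.7097); ey = (0.7097,0.7045)
P = B + 3.18·ex + 1.63·ey = (1.9427,1.5152)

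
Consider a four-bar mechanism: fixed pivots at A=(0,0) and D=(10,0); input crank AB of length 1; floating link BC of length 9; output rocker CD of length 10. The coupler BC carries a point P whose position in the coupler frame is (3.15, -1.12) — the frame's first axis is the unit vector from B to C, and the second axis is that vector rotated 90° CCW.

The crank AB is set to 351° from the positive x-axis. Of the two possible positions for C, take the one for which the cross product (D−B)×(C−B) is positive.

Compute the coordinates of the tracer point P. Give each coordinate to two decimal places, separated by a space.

A=(0,0), D=(10.00,0)
B = A + 1.00·(cos351°, sin351°) = (0.9877, -0.1564)
|BD| = 9.0137
circle(B,9.00) ∩ circle(D,10.00): a=3.4529, h=8.3113
  candidates: C₊=(4.2958,8.2135) cross=74.915; C₋=(4.5843,-8.4066) cross=-74.915
  mode + wants cross > 0 → take C=(4.2958,8.2135) (cross=74.915)
ex = (C−B)/|BC| = (0.3676,0.9300); ey = (-0.9300,0.3676)
P = B + 3.15·ex + -1.12·ey = (3.1871,2.3614)

3.19 2.36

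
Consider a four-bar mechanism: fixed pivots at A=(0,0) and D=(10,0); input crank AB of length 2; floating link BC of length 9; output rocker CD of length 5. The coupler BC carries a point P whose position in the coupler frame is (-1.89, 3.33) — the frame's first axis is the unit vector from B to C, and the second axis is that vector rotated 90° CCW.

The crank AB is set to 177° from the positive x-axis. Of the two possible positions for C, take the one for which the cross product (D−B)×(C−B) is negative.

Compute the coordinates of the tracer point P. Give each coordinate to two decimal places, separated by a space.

-2.46 3.91

A=(0,0), D=(10.00,0)
B = A + 2.00·(cos177°, sin177°) = (-1.9973, 0.1047)
|BD| = 11.9977
circle(B,9.00) ∩ circle(D,5.00): a=8.3326, h=3.4011
  candidates: C₊=(6.3647,3.4329) cross=40.805; C₋=(6.3054,-3.3690) cross=-40.805
  mode - wants cross < 0 → take C=(6.3054,-3.3690) (cross=-40.805)
ex = (C−B)/|BC| = (0.9225,-0.3860); ey = (0.3860,0.9225)
P = B + -1.89·ex + 3.33·ey = (-2.4556,3.9061)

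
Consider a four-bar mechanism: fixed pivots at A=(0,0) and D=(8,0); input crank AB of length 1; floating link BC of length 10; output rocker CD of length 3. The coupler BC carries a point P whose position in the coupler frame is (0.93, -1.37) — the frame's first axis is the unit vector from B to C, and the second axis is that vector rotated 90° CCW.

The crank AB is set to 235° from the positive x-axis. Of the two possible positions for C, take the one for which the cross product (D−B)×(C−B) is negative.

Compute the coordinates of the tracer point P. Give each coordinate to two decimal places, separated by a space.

0.08 -2.34

A=(0,0), D=(8.00,0)
B = A + 1.00·(cos235°, sin235°) = (-0.5736, -0.8192)
|BD| = 8.6126
circle(B,10.00) ∩ circle(D,3.00): a=9.5893, h=2.8366
  candidates: C₊=(8.7024,2.9166) cross=24.430; C₋=(9.2420,-2.7308) cross=-24.430
  mode - wants cross < 0 → take C=(9.2420,-2.7308) (cross=-24.430)
ex = (C−B)/|BC| = (0.9816,-0.1912); ey = (0.1912,0.9816)
P = B + 0.93·ex + -1.37·ey = (0.0774,-2.3417)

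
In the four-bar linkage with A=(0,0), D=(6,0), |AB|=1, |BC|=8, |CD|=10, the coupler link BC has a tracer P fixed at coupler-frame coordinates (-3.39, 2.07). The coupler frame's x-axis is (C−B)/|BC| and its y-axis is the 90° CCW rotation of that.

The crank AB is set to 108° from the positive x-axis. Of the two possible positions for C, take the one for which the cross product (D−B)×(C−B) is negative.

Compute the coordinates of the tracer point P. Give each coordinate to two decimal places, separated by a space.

A=(0,0), D=(6.00,0)
B = A + 1.00·(cos108°, sin108°) = (-0.3090, 0.9511)
|BD| = 6.3803
circle(B,8.00) ∩ circle(D,10.00): a=0.3690, h=7.9915
  candidates: C₊=(1.2470,8.7983) cross=50.988; C₋=(-1.1354,-7.0061) cross=-50.988
  mode - wants cross < 0 → take C=(-1.1354,-7.0061) (cross=-50.988)
ex = (C−B)/|BC| = (-0.1033,-0.9947); ey = (0.9947,-0.1033)
P = B + -3.39·ex + 2.07·ey = (2.1001,4.1091)

2.10 4.11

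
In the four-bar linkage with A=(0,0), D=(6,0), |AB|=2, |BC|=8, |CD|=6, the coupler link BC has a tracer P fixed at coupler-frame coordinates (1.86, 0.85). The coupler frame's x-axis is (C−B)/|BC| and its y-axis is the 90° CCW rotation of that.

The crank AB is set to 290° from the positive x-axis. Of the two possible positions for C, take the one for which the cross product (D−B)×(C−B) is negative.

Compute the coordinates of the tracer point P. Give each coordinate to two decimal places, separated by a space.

A=(0,0), D=(6.00,0)
B = A + 2.00·(cos290°, sin290°) = (0.6840, -1.8794)
|BD| = 5.6384
circle(B,8.00) ∩ circle(D,6.00): a=5.3022, h=5.9906
  candidates: C₊=(3.6862,5.5359) cross=33.777; C₋=(7.6798,-5.7601) cross=-33.777
  mode - wants cross < 0 → take C=(7.6798,-5.7601) (cross=-33.777)
ex = (C−B)/|BC| = (0.8745,-0.4851); ey = (0.4851,0.8745)
P = B + 1.86·ex + 0.85·ey = (2.7229,-2.0383)

2.72 -2.04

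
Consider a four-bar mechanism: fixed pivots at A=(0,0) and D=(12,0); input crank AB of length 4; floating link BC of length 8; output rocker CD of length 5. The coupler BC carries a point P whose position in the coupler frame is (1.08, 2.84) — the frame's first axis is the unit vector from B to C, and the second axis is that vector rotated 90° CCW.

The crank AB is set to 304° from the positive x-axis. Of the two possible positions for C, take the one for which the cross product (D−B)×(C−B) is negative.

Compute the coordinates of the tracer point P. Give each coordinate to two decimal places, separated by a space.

A=(0,0), D=(12.00,0)
B = A + 4.00·(cos304°, sin304°) = (2.2368, -3.3162)
|BD| = 10.3110
circle(B,8.00) ∩ circle(D,5.00): a=7.0467, h=3.7874
  candidates: C₊=(7.6910,2.5363) cross=39.052; C₋=(10.1271,-4.6360) cross=-39.052
  mode - wants cross < 0 → take C=(10.1271,-4.6360) (cross=-39.052)
ex = (C−B)/|BC| = (0.9863,-0.1650); ey = (0.1650,0.9863)
P = B + 1.08·ex + 2.84·ey = (3.7705,-0.6932)

3.77 -0.69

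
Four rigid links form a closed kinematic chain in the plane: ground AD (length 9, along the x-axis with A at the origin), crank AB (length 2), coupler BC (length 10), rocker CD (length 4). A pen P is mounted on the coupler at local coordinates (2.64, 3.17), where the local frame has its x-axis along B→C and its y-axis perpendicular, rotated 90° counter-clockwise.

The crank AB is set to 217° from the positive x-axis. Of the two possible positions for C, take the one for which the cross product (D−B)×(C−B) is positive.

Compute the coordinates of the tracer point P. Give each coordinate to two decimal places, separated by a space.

-0.79 2.84

A=(0,0), D=(9.00,0)
B = A + 2.00·(cos217°, sin217°) = (-1.5973, -1.2036)
|BD| = 10.6654
circle(B,10.00) ∩ circle(D,4.00): a=9.2707, h=3.7490
  candidates: C₊=(7.1911,3.5676) cross=39.984; C₋=(8.0373,-3.8824) cross=-39.984
  mode + wants cross > 0 → take C=(7.1911,3.5676) (cross=39.984)
ex = (C−B)/|BC| = (0.8788,0.4771); ey = (-0.4771,0.8788)
P = B + 2.64·ex + 3.17·ey = (-0.7896,2.8419)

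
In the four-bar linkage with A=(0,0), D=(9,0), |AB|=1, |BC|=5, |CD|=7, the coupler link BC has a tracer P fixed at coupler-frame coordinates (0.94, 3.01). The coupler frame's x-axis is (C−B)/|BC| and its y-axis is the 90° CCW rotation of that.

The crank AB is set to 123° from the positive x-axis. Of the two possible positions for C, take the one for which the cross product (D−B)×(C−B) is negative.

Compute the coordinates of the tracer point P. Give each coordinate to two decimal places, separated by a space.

2.36 2.05

A=(0,0), D=(9.00,0)
B = A + 1.00·(cos123°, sin123°) = (-0.5446, 0.8387)
|BD| = 9.5814
circle(B,5.00) ∩ circle(D,7.00): a=3.5383, h=3.5328
  candidates: C₊=(3.2893,4.0482) cross=33.849; C₋=(2.6708,-2.9903) cross=-33.849
  mode - wants cross < 0 → take C=(2.6708,-2.9903) (cross=-33.849)
ex = (C−B)/|BC| = (0.6431,-0.7658); ey = (0.7658,0.6431)
P = B + 0.94·ex + 3.01·ey = (2.3649,2.0545)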